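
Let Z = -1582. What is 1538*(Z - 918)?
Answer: -3845000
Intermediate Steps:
1538*(Z - 918) = 1538*(-1582 - 918) = 1538*(-2500) = -3845000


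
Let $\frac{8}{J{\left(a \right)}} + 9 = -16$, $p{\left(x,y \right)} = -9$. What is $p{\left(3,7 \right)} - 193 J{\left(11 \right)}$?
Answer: $\frac{1319}{25} \approx 52.76$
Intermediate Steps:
$J{\left(a \right)} = - \frac{8}{25}$ ($J{\left(a \right)} = \frac{8}{-9 - 16} = \frac{8}{-25} = 8 \left(- \frac{1}{25}\right) = - \frac{8}{25}$)
$p{\left(3,7 \right)} - 193 J{\left(11 \right)} = -9 - - \frac{1544}{25} = -9 + \frac{1544}{25} = \frac{1319}{25}$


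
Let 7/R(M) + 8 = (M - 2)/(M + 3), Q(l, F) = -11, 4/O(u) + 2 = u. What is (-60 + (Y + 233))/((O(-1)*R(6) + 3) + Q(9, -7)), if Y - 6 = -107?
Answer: -1224/115 ≈ -10.643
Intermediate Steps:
Y = -101 (Y = 6 - 107 = -101)
O(u) = 4/(-2 + u)
R(M) = 7/(-8 + (-2 + M)/(3 + M)) (R(M) = 7/(-8 + (M - 2)/(M + 3)) = 7/(-8 + (-2 + M)/(3 + M)))
(-60 + (Y + 233))/((O(-1)*R(6) + 3) + Q(9, -7)) = (-60 + (-101 + 233))/(((4/(-2 - 1))*(7*(-3 - 1*6)/(26 + 7*6)) + 3) - 11) = (-60 + 132)/(((4/(-3))*(7*(-3 - 6)/(26 + 42)) + 3) - 11) = 72/(((4*(-⅓))*(7*(-9)/68) + 3) - 11) = 72/((-28*(-9)/(3*68) + 3) - 11) = 72/((-4/3*(-63/68) + 3) - 11) = 72/((21/17 + 3) - 11) = 72/(72/17 - 11) = 72/(-115/17) = 72*(-17/115) = -1224/115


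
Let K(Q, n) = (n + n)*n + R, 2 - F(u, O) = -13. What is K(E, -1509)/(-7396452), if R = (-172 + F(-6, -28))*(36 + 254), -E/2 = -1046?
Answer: -1127158/1849113 ≈ -0.60957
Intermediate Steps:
E = 2092 (E = -2*(-1046) = 2092)
F(u, O) = 15 (F(u, O) = 2 - 1*(-13) = 2 + 13 = 15)
R = -45530 (R = (-172 + 15)*(36 + 254) = -157*290 = -45530)
K(Q, n) = -45530 + 2*n**2 (K(Q, n) = (n + n)*n - 45530 = (2*n)*n - 45530 = 2*n**2 - 45530 = -45530 + 2*n**2)
K(E, -1509)/(-7396452) = (-45530 + 2*(-1509)**2)/(-7396452) = (-45530 + 2*2277081)*(-1/7396452) = (-45530 + 4554162)*(-1/7396452) = 4508632*(-1/7396452) = -1127158/1849113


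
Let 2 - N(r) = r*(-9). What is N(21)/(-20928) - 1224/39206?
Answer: -16552109/410251584 ≈ -0.040346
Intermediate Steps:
N(r) = 2 + 9*r (N(r) = 2 - r*(-9) = 2 - (-9)*r = 2 + 9*r)
N(21)/(-20928) - 1224/39206 = (2 + 9*21)/(-20928) - 1224/39206 = (2 + 189)*(-1/20928) - 1224*1/39206 = 191*(-1/20928) - 612/19603 = -191/20928 - 612/19603 = -16552109/410251584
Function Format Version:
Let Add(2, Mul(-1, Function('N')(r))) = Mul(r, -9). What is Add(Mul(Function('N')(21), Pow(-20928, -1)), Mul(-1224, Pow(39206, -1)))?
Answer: Rational(-16552109, 410251584) ≈ -0.040346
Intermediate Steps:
Function('N')(r) = Add(2, Mul(9, r)) (Function('N')(r) = Add(2, Mul(-1, Mul(r, -9))) = Add(2, Mul(-1, Mul(-9, r))) = Add(2, Mul(9, r)))
Add(Mul(Function('N')(21), Pow(-20928, -1)), Mul(-1224, Pow(39206, -1))) = Add(Mul(Add(2, Mul(9, 21)), Pow(-20928, -1)), Mul(-1224, Pow(39206, -1))) = Add(Mul(Add(2, 189), Rational(-1, 20928)), Mul(-1224, Rational(1, 39206))) = Add(Mul(191, Rational(-1, 20928)), Rational(-612, 19603)) = Add(Rational(-191, 20928), Rational(-612, 19603)) = Rational(-16552109, 410251584)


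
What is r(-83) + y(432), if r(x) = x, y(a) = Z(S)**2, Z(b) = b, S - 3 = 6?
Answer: -2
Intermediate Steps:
S = 9 (S = 3 + 6 = 9)
y(a) = 81 (y(a) = 9**2 = 81)
r(-83) + y(432) = -83 + 81 = -2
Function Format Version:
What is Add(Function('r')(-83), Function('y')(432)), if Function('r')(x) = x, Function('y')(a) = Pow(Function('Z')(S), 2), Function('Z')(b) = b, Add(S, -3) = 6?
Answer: -2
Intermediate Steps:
S = 9 (S = Add(3, 6) = 9)
Function('y')(a) = 81 (Function('y')(a) = Pow(9, 2) = 81)
Add(Function('r')(-83), Function('y')(432)) = Add(-83, 81) = -2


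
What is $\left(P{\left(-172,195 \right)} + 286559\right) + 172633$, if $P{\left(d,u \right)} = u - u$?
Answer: $459192$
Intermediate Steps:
$P{\left(d,u \right)} = 0$
$\left(P{\left(-172,195 \right)} + 286559\right) + 172633 = \left(0 + 286559\right) + 172633 = 286559 + 172633 = 459192$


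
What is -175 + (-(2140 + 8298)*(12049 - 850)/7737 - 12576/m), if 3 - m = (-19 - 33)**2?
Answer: -106431206175/6965879 ≈ -15279.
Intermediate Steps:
m = -2701 (m = 3 - (-19 - 33)**2 = 3 - 1*(-52)**2 = 3 - 1*2704 = 3 - 2704 = -2701)
-175 + (-(2140 + 8298)*(12049 - 850)/7737 - 12576/m) = -175 + (-(2140 + 8298)*(12049 - 850)/7737 - 12576/(-2701)) = -175 + (-10438*11199*(1/7737) - 12576*(-1/2701)) = -175 + (-1*116895162*(1/7737) + 12576/2701) = -175 + (-116895162*1/7737 + 12576/2701) = -175 + (-38965054/2579 + 12576/2701) = -175 - 105212177350/6965879 = -106431206175/6965879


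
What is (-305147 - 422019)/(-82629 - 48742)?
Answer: 727166/131371 ≈ 5.5352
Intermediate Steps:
(-305147 - 422019)/(-82629 - 48742) = -727166/(-131371) = -727166*(-1/131371) = 727166/131371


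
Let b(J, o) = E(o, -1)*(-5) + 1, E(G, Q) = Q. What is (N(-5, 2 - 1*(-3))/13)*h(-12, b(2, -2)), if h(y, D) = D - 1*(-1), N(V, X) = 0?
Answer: 0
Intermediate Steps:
b(J, o) = 6 (b(J, o) = -1*(-5) + 1 = 5 + 1 = 6)
h(y, D) = 1 + D (h(y, D) = D + 1 = 1 + D)
(N(-5, 2 - 1*(-3))/13)*h(-12, b(2, -2)) = (0/13)*(1 + 6) = (0*(1/13))*7 = 0*7 = 0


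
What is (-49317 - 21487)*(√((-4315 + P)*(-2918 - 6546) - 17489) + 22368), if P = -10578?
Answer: -1583743872 - 70804*√140929863 ≈ -2.4243e+9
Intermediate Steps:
(-49317 - 21487)*(√((-4315 + P)*(-2918 - 6546) - 17489) + 22368) = (-49317 - 21487)*(√((-4315 - 10578)*(-2918 - 6546) - 17489) + 22368) = -70804*(√(-14893*(-9464) - 17489) + 22368) = -70804*(√(140947352 - 17489) + 22368) = -70804*(√140929863 + 22368) = -70804*(22368 + √140929863) = -1583743872 - 70804*√140929863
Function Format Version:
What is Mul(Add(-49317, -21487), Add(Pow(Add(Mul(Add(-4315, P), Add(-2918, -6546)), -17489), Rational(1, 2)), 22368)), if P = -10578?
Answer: Add(-1583743872, Mul(-70804, Pow(140929863, Rational(1, 2)))) ≈ -2.4243e+9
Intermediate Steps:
Mul(Add(-49317, -21487), Add(Pow(Add(Mul(Add(-4315, P), Add(-2918, -6546)), -17489), Rational(1, 2)), 22368)) = Mul(Add(-49317, -21487), Add(Pow(Add(Mul(Add(-4315, -10578), Add(-2918, -6546)), -17489), Rational(1, 2)), 22368)) = Mul(-70804, Add(Pow(Add(Mul(-14893, -9464), -17489), Rational(1, 2)), 22368)) = Mul(-70804, Add(Pow(Add(140947352, -17489), Rational(1, 2)), 22368)) = Mul(-70804, Add(Pow(140929863, Rational(1, 2)), 22368)) = Mul(-70804, Add(22368, Pow(140929863, Rational(1, 2)))) = Add(-1583743872, Mul(-70804, Pow(140929863, Rational(1, 2))))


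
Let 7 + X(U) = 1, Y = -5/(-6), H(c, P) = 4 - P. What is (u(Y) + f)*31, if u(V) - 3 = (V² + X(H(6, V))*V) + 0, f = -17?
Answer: -20429/36 ≈ -567.47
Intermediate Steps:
Y = ⅚ (Y = -5*(-⅙) = ⅚ ≈ 0.83333)
X(U) = -6 (X(U) = -7 + 1 = -6)
u(V) = 3 + V² - 6*V (u(V) = 3 + ((V² - 6*V) + 0) = 3 + (V² - 6*V) = 3 + V² - 6*V)
(u(Y) + f)*31 = ((3 + (⅚)² - 6*⅚) - 17)*31 = ((3 + 25/36 - 5) - 17)*31 = (-47/36 - 17)*31 = -659/36*31 = -20429/36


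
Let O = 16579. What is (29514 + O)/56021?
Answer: 46093/56021 ≈ 0.82278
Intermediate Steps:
(29514 + O)/56021 = (29514 + 16579)/56021 = 46093*(1/56021) = 46093/56021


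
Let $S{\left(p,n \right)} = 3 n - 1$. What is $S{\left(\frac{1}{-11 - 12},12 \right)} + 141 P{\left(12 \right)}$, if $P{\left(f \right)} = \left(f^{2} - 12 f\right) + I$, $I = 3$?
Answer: $458$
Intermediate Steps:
$P{\left(f \right)} = 3 + f^{2} - 12 f$ ($P{\left(f \right)} = \left(f^{2} - 12 f\right) + 3 = 3 + f^{2} - 12 f$)
$S{\left(p,n \right)} = -1 + 3 n$
$S{\left(\frac{1}{-11 - 12},12 \right)} + 141 P{\left(12 \right)} = \left(-1 + 3 \cdot 12\right) + 141 \left(3 + 12^{2} - 144\right) = \left(-1 + 36\right) + 141 \left(3 + 144 - 144\right) = 35 + 141 \cdot 3 = 35 + 423 = 458$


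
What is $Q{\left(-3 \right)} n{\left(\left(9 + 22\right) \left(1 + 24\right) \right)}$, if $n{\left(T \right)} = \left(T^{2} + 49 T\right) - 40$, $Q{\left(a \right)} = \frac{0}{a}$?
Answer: $0$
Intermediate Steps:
$Q{\left(a \right)} = 0$
$n{\left(T \right)} = -40 + T^{2} + 49 T$
$Q{\left(-3 \right)} n{\left(\left(9 + 22\right) \left(1 + 24\right) \right)} = 0 \left(-40 + \left(\left(9 + 22\right) \left(1 + 24\right)\right)^{2} + 49 \left(9 + 22\right) \left(1 + 24\right)\right) = 0 \left(-40 + \left(31 \cdot 25\right)^{2} + 49 \cdot 31 \cdot 25\right) = 0 \left(-40 + 775^{2} + 49 \cdot 775\right) = 0 \left(-40 + 600625 + 37975\right) = 0 \cdot 638560 = 0$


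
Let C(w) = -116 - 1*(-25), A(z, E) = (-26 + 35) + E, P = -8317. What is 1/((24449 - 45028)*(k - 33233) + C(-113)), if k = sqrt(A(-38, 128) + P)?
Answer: I/(26*(1583*sqrt(2045) + 26303916*I)) ≈ 1.4622e-9 + 3.9793e-12*I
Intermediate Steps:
A(z, E) = 9 + E
C(w) = -91 (C(w) = -116 + 25 = -91)
k = 2*I*sqrt(2045) (k = sqrt((9 + 128) - 8317) = sqrt(137 - 8317) = sqrt(-8180) = 2*I*sqrt(2045) ≈ 90.443*I)
1/((24449 - 45028)*(k - 33233) + C(-113)) = 1/((24449 - 45028)*(2*I*sqrt(2045) - 33233) - 91) = 1/(-20579*(-33233 + 2*I*sqrt(2045)) - 91) = 1/((683901907 - 41158*I*sqrt(2045)) - 91) = 1/(683901816 - 41158*I*sqrt(2045))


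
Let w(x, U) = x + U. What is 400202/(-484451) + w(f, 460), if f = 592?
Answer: 46294750/44041 ≈ 1051.2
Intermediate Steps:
w(x, U) = U + x
400202/(-484451) + w(f, 460) = 400202/(-484451) + (460 + 592) = 400202*(-1/484451) + 1052 = -36382/44041 + 1052 = 46294750/44041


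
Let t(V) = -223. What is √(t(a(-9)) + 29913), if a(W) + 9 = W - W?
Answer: √29690 ≈ 172.31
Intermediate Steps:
a(W) = -9 (a(W) = -9 + (W - W) = -9 + 0 = -9)
√(t(a(-9)) + 29913) = √(-223 + 29913) = √29690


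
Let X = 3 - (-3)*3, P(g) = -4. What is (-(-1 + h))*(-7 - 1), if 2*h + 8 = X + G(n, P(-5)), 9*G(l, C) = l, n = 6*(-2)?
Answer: 8/3 ≈ 2.6667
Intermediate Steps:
n = -12
G(l, C) = l/9
X = 12 (X = 3 - 1*(-9) = 3 + 9 = 12)
h = 4/3 (h = -4 + (12 + (⅑)*(-12))/2 = -4 + (12 - 4/3)/2 = -4 + (½)*(32/3) = -4 + 16/3 = 4/3 ≈ 1.3333)
(-(-1 + h))*(-7 - 1) = (-(-1 + 4/3))*(-7 - 1) = -1*⅓*(-8) = -⅓*(-8) = 8/3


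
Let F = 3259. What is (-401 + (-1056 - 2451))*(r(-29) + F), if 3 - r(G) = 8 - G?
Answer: -12603300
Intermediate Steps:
r(G) = -5 + G (r(G) = 3 - (8 - G) = 3 + (-8 + G) = -5 + G)
(-401 + (-1056 - 2451))*(r(-29) + F) = (-401 + (-1056 - 2451))*((-5 - 29) + 3259) = (-401 - 3507)*(-34 + 3259) = -3908*3225 = -12603300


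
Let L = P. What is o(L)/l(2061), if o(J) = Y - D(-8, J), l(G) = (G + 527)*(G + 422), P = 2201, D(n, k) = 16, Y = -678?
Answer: -347/3213002 ≈ -0.00010800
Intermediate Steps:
l(G) = (422 + G)*(527 + G) (l(G) = (527 + G)*(422 + G) = (422 + G)*(527 + G))
L = 2201
o(J) = -694 (o(J) = -678 - 1*16 = -678 - 16 = -694)
o(L)/l(2061) = -694/(222394 + 2061² + 949*2061) = -694/(222394 + 4247721 + 1955889) = -694/6426004 = -694*1/6426004 = -347/3213002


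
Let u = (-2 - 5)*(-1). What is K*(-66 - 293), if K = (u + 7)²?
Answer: -70364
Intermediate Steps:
u = 7 (u = -7*(-1) = 7)
K = 196 (K = (7 + 7)² = 14² = 196)
K*(-66 - 293) = 196*(-66 - 293) = 196*(-359) = -70364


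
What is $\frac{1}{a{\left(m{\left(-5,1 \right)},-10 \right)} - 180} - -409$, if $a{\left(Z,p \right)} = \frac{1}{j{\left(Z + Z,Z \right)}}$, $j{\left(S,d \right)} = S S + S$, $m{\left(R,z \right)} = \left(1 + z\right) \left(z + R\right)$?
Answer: $\frac{17668151}{43199} \approx 408.99$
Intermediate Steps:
$m{\left(R,z \right)} = \left(1 + z\right) \left(R + z\right)$
$j{\left(S,d \right)} = S + S^{2}$ ($j{\left(S,d \right)} = S^{2} + S = S + S^{2}$)
$a{\left(Z,p \right)} = \frac{1}{2 Z \left(1 + 2 Z\right)}$ ($a{\left(Z,p \right)} = \frac{1}{\left(Z + Z\right) \left(1 + \left(Z + Z\right)\right)} = \frac{1}{2 Z \left(1 + 2 Z\right)}$)
$\frac{1}{a{\left(m{\left(-5,1 \right)},-10 \right)} - 180} - -409 = \frac{1}{\frac{1}{2 \left(-5 + 1 + 1^{2} - 5\right) \left(1 + 2 \left(-5 + 1 + 1^{2} - 5\right)\right)} - 180} - -409 = \frac{1}{\frac{1}{2 \left(-5 + 1 + 1 - 5\right) \left(1 + 2 \left(-5 + 1 + 1 - 5\right)\right)} - 180} + 409 = \frac{1}{\frac{1}{2 \left(-8\right) \left(1 + 2 \left(-8\right)\right)} - 180} + 409 = \frac{1}{\frac{1}{2} \left(- \frac{1}{8}\right) \frac{1}{1 - 16} - 180} + 409 = \frac{1}{\frac{1}{2} \left(- \frac{1}{8}\right) \frac{1}{-15} - 180} + 409 = \frac{1}{\frac{1}{2} \left(- \frac{1}{8}\right) \left(- \frac{1}{15}\right) - 180} + 409 = \frac{1}{\frac{1}{240} - 180} + 409 = \frac{1}{- \frac{43199}{240}} + 409 = - \frac{240}{43199} + 409 = \frac{17668151}{43199}$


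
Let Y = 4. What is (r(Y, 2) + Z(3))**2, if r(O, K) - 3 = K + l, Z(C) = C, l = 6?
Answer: 196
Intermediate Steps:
r(O, K) = 9 + K (r(O, K) = 3 + (K + 6) = 3 + (6 + K) = 9 + K)
(r(Y, 2) + Z(3))**2 = ((9 + 2) + 3)**2 = (11 + 3)**2 = 14**2 = 196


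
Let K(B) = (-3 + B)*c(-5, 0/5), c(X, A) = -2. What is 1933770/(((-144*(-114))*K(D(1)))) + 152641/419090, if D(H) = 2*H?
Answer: 67952931551/1146630240 ≈ 59.263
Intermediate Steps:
K(B) = 6 - 2*B (K(B) = (-3 + B)*(-2) = 6 - 2*B)
1933770/(((-144*(-114))*K(D(1)))) + 152641/419090 = 1933770/(((-144*(-114))*(6 - 4))) + 152641/419090 = 1933770/((16416*(6 - 2*2))) + 152641*(1/419090) = 1933770/((16416*(6 - 4))) + 152641/419090 = 1933770/((16416*2)) + 152641/419090 = 1933770/32832 + 152641/419090 = 1933770*(1/32832) + 152641/419090 = 322295/5472 + 152641/419090 = 67952931551/1146630240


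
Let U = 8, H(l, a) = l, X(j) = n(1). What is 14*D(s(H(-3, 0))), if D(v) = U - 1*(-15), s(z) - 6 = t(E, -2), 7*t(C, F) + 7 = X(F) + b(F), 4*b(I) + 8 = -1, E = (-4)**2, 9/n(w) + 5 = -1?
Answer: 322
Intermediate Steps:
n(w) = -3/2 (n(w) = 9/(-5 - 1) = 9/(-6) = 9*(-1/6) = -3/2)
E = 16
b(I) = -9/4 (b(I) = -2 + (1/4)*(-1) = -2 - 1/4 = -9/4)
X(j) = -3/2
t(C, F) = -43/28 (t(C, F) = -1 + (-3/2 - 9/4)/7 = -1 + (1/7)*(-15/4) = -1 - 15/28 = -43/28)
s(z) = 125/28 (s(z) = 6 - 43/28 = 125/28)
D(v) = 23 (D(v) = 8 - 1*(-15) = 8 + 15 = 23)
14*D(s(H(-3, 0))) = 14*23 = 322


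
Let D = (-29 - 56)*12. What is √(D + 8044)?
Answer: 4*√439 ≈ 83.809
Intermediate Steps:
D = -1020 (D = -85*12 = -1020)
√(D + 8044) = √(-1020 + 8044) = √7024 = 4*√439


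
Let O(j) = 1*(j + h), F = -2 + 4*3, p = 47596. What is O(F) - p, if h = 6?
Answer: -47580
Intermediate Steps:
F = 10 (F = -2 + 12 = 10)
O(j) = 6 + j (O(j) = 1*(j + 6) = 1*(6 + j) = 6 + j)
O(F) - p = (6 + 10) - 1*47596 = 16 - 47596 = -47580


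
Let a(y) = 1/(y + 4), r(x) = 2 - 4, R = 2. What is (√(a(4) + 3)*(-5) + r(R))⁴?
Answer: 511649/64 + 16425*√2/4 ≈ 13802.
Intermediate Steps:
r(x) = -2
a(y) = 1/(4 + y)
(√(a(4) + 3)*(-5) + r(R))⁴ = (√(1/(4 + 4) + 3)*(-5) - 2)⁴ = (√(1/8 + 3)*(-5) - 2)⁴ = (√(⅛ + 3)*(-5) - 2)⁴ = (√(25/8)*(-5) - 2)⁴ = ((5*√2/4)*(-5) - 2)⁴ = (-25*√2/4 - 2)⁴ = (-2 - 25*√2/4)⁴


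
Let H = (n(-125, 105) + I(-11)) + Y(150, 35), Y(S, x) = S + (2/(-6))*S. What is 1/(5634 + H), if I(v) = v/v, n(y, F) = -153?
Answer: 1/5582 ≈ 0.00017915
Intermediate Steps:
I(v) = 1
Y(S, x) = 2*S/3 (Y(S, x) = S + (2*(-⅙))*S = S - S/3 = 2*S/3)
H = -52 (H = (-153 + 1) + (⅔)*150 = -152 + 100 = -52)
1/(5634 + H) = 1/(5634 - 52) = 1/5582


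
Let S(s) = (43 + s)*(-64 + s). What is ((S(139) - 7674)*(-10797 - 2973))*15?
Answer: -1234342800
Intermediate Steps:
S(s) = (-64 + s)*(43 + s)
((S(139) - 7674)*(-10797 - 2973))*15 = (((-2752 + 139² - 21*139) - 7674)*(-10797 - 2973))*15 = (((-2752 + 19321 - 2919) - 7674)*(-13770))*15 = ((13650 - 7674)*(-13770))*15 = (5976*(-13770))*15 = -82289520*15 = -1234342800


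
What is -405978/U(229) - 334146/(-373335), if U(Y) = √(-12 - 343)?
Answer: 111382/124445 + 5718*I*√355/5 ≈ 0.89503 + 21547.0*I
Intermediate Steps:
U(Y) = I*√355 (U(Y) = √(-355) = I*√355)
-405978/U(229) - 334146/(-373335) = -405978*(-I*√355/355) - 334146/(-373335) = -(-5718)*I*√355/5 - 334146*(-1/373335) = 5718*I*√355/5 + 111382/124445 = 111382/124445 + 5718*I*√355/5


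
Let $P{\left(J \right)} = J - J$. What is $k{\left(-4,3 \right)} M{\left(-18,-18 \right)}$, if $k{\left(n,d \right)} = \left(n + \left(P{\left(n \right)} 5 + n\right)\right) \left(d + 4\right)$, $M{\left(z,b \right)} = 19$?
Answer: $-1064$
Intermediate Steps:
$P{\left(J \right)} = 0$
$k{\left(n,d \right)} = 2 n \left(4 + d\right)$ ($k{\left(n,d \right)} = \left(n + \left(0 \cdot 5 + n\right)\right) \left(d + 4\right) = \left(n + \left(0 + n\right)\right) \left(4 + d\right) = \left(n + n\right) \left(4 + d\right) = 2 n \left(4 + d\right)$)
$k{\left(-4,3 \right)} M{\left(-18,-18 \right)} = 2 \left(-4\right) \left(4 + 3\right) 19 = 2 \left(-4\right) 7 \cdot 19 = \left(-56\right) 19 = -1064$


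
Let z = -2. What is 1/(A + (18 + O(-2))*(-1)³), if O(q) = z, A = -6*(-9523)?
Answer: 1/57122 ≈ 1.7506e-5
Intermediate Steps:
A = 57138
O(q) = -2
1/(A + (18 + O(-2))*(-1)³) = 1/(57138 + (18 - 2)*(-1)³) = 1/(57138 + 16*(-1)) = 1/(57138 - 16) = 1/57122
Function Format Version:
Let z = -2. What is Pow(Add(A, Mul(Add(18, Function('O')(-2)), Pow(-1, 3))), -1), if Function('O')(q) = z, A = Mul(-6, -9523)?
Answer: Rational(1, 57122) ≈ 1.7506e-5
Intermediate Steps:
A = 57138
Function('O')(q) = -2
Pow(Add(A, Mul(Add(18, Function('O')(-2)), Pow(-1, 3))), -1) = Pow(Add(57138, Mul(Add(18, -2), Pow(-1, 3))), -1) = Pow(Add(57138, Mul(16, -1)), -1) = Pow(Add(57138, -16), -1) = Pow(57122, -1) = Rational(1, 57122)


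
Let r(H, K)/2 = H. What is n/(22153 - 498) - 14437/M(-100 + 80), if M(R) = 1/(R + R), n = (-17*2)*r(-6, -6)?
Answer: 12505329808/21655 ≈ 5.7748e+5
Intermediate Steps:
r(H, K) = 2*H
n = 408 (n = (-17*2)*(2*(-6)) = -34*(-12) = 408)
M(R) = 1/(2*R)
n/(22153 - 498) - 14437/M(-100 + 80) = 408/(22153 - 498) - 14437/(1/(2*(-100 + 80))) = 408/21655 - 14437/((1/2)/(-20)) = 408*(1/21655) - 14437/((1/2)*(-1/20)) = 408/21655 - 14437/(-1/40) = 408/21655 - 14437*(-40) = 408/21655 + 577480 = 12505329808/21655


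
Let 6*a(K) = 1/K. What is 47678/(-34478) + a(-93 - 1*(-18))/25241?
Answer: -270774106789/195808319550 ≈ -1.3829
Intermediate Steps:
a(K) = 1/(6*K)
47678/(-34478) + a(-93 - 1*(-18))/25241 = 47678/(-34478) + (1/(6*(-93 - 1*(-18))))/25241 = 47678*(-1/34478) + (1/(6*(-93 + 18)))*(1/25241) = -23839/17239 + ((⅙)/(-75))*(1/25241) = -23839/17239 + ((⅙)*(-1/75))*(1/25241) = -23839/17239 - 1/450*1/25241 = -23839/17239 - 1/11358450 = -270774106789/195808319550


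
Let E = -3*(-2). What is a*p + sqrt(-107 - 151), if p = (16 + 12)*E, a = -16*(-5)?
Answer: 13440 + I*sqrt(258) ≈ 13440.0 + 16.062*I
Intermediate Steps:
a = 80
E = 6
p = 168 (p = (16 + 12)*6 = 28*6 = 168)
a*p + sqrt(-107 - 151) = 80*168 + sqrt(-107 - 151) = 13440 + sqrt(-258) = 13440 + I*sqrt(258)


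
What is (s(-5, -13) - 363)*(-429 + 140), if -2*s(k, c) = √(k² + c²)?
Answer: 104907 + 289*√194/2 ≈ 1.0692e+5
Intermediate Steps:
s(k, c) = -√(c² + k²)/2 (s(k, c) = -√(k² + c²)/2 = -√(c² + k²)/2)
(s(-5, -13) - 363)*(-429 + 140) = (-√((-13)² + (-5)²)/2 - 363)*(-429 + 140) = (-√(169 + 25)/2 - 363)*(-289) = (-√194/2 - 363)*(-289) = (-363 - √194/2)*(-289) = 104907 + 289*√194/2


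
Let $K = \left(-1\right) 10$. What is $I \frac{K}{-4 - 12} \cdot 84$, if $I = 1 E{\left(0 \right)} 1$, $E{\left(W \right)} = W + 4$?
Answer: $210$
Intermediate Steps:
$E{\left(W \right)} = 4 + W$
$I = 4$ ($I = 1 \left(4 + 0\right) 1 = 1 \cdot 4 \cdot 1 = 4 \cdot 1 = 4$)
$K = -10$
$I \frac{K}{-4 - 12} \cdot 84 = 4 \left(- \frac{10}{-4 - 12}\right) 84 = 4 \left(- \frac{10}{-16}\right) 84 = 4 \left(\left(-10\right) \left(- \frac{1}{16}\right)\right) 84 = 4 \cdot \frac{5}{8} \cdot 84 = \frac{5}{2} \cdot 84 = 210$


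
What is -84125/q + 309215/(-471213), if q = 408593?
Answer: -165983878120/192534333309 ≈ -0.86210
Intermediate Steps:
-84125/q + 309215/(-471213) = -84125/408593 + 309215/(-471213) = -84125*1/408593 + 309215*(-1/471213) = -84125/408593 - 309215/471213 = -165983878120/192534333309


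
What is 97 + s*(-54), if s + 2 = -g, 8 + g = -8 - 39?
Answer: -2765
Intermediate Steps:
g = -55 (g = -8 + (-8 - 39) = -8 - 47 = -55)
s = 53 (s = -2 - 1*(-55) = -2 + 55 = 53)
97 + s*(-54) = 97 + 53*(-54) = 97 - 2862 = -2765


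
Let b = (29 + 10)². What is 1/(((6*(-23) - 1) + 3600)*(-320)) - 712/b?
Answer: -788555761/1684537920 ≈ -0.46811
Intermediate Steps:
b = 1521 (b = 39² = 1521)
1/(((6*(-23) - 1) + 3600)*(-320)) - 712/b = 1/(((6*(-23) - 1) + 3600)*(-320)) - 712/1521 = -1/320/((-138 - 1) + 3600) - 712*1/1521 = -1/320/(-139 + 3600) - 712/1521 = -1/320/3461 - 712/1521 = (1/3461)*(-1/320) - 712/1521 = -1/1107520 - 712/1521 = -788555761/1684537920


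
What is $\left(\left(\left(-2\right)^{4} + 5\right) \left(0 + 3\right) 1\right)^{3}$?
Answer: $250047$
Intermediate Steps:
$\left(\left(\left(-2\right)^{4} + 5\right) \left(0 + 3\right) 1\right)^{3} = \left(\left(16 + 5\right) 3 \cdot 1\right)^{3} = \left(21 \cdot 3 \cdot 1\right)^{3} = \left(63 \cdot 1\right)^{3} = 63^{3} = 250047$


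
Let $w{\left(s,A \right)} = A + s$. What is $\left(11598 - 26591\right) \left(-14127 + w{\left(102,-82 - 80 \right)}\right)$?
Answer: $212705691$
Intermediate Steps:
$\left(11598 - 26591\right) \left(-14127 + w{\left(102,-82 - 80 \right)}\right) = \left(11598 - 26591\right) \left(-14127 + \left(\left(-82 - 80\right) + 102\right)\right) = - 14993 \left(-14127 + \left(\left(-82 - 80\right) + 102\right)\right) = - 14993 \left(-14127 + \left(-162 + 102\right)\right) = - 14993 \left(-14127 - 60\right) = \left(-14993\right) \left(-14187\right) = 212705691$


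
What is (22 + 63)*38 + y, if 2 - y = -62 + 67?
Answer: 3227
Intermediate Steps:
y = -3 (y = 2 - (-62 + 67) = 2 - 1*5 = 2 - 5 = -3)
(22 + 63)*38 + y = (22 + 63)*38 - 3 = 85*38 - 3 = 3230 - 3 = 3227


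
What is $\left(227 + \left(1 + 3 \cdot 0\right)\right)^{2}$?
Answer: $51984$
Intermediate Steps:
$\left(227 + \left(1 + 3 \cdot 0\right)\right)^{2} = \left(227 + \left(1 + 0\right)\right)^{2} = \left(227 + 1\right)^{2} = 228^{2} = 51984$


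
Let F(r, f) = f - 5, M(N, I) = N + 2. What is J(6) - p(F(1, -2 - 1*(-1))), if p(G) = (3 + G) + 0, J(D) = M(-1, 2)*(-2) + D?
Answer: 7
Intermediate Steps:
M(N, I) = 2 + N
F(r, f) = -5 + f
J(D) = -2 + D (J(D) = (2 - 1)*(-2) + D = 1*(-2) + D = -2 + D)
p(G) = 3 + G
J(6) - p(F(1, -2 - 1*(-1))) = (-2 + 6) - (3 + (-5 + (-2 - 1*(-1)))) = 4 - (3 + (-5 + (-2 + 1))) = 4 - (3 + (-5 - 1)) = 4 - (3 - 6) = 4 - 1*(-3) = 4 + 3 = 7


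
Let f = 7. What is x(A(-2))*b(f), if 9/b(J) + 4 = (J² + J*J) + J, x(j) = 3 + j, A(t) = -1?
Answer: 18/101 ≈ 0.17822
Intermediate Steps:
b(J) = 9/(-4 + J + 2*J²) (b(J) = 9/(-4 + ((J² + J*J) + J)) = 9/(-4 + ((J² + J²) + J)) = 9/(-4 + (2*J² + J)) = 9/(-4 + (J + 2*J²)) = 9/(-4 + J + 2*J²))
x(A(-2))*b(f) = (3 - 1)*(9/(-4 + 7 + 2*7²)) = 2*(9/(-4 + 7 + 2*49)) = 2*(9/(-4 + 7 + 98)) = 2*(9/101) = 18/101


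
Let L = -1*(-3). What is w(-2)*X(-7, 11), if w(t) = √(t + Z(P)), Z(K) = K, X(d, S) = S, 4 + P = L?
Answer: 11*I*√3 ≈ 19.053*I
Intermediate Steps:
L = 3
P = -1 (P = -4 + 3 = -1)
w(t) = √(-1 + t) (w(t) = √(t - 1) = √(-1 + t))
w(-2)*X(-7, 11) = √(-1 - 2)*11 = √(-3)*11 = (I*√3)*11 = 11*I*√3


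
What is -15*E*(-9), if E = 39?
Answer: 5265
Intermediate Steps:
-15*E*(-9) = -585*(-9) = -15*(-351) = 5265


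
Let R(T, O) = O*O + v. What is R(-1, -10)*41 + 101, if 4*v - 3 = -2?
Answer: 16845/4 ≈ 4211.3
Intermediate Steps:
v = ¼ (v = ¾ + (¼)*(-2) = ¾ - ½ = ¼ ≈ 0.25000)
R(T, O) = ¼ + O² (R(T, O) = O*O + ¼ = O² + ¼ = ¼ + O²)
R(-1, -10)*41 + 101 = (¼ + (-10)²)*41 + 101 = (¼ + 100)*41 + 101 = (401/4)*41 + 101 = 16441/4 + 101 = 16845/4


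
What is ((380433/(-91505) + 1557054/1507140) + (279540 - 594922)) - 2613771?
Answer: -897694218449461/306468546 ≈ -2.9292e+6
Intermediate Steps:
((380433/(-91505) + 1557054/1507140) + (279540 - 594922)) - 2613771 = ((380433*(-1/91505) + 1557054*(1/1507140)) - 315382) - 2613771 = ((-380433/91505 + 86503/83730) - 315382) - 2613771 = (-957527923/306468546 - 315382) - 2613771 = -96655620502495/306468546 - 2613771 = -897694218449461/306468546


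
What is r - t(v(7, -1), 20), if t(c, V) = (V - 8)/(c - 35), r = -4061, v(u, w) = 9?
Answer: -52787/13 ≈ -4060.5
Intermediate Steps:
t(c, V) = (-8 + V)/(-35 + c)
r - t(v(7, -1), 20) = -4061 - (-8 + 20)/(-35 + 9) = -4061 - 12/(-26) = -4061 - (-1)*12/26 = -4061 - 1*(-6/13) = -4061 + 6/13 = -52787/13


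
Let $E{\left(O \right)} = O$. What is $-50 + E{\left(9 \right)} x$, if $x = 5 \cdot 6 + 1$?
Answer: $229$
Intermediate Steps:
$x = 31$ ($x = 30 + 1 = 31$)
$-50 + E{\left(9 \right)} x = -50 + 9 \cdot 31 = -50 + 279 = 229$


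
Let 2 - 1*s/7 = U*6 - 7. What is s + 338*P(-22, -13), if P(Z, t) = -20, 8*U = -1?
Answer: -26767/4 ≈ -6691.8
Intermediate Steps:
U = -⅛ (U = (⅛)*(-1) = -⅛ ≈ -0.12500)
s = 273/4 (s = 14 - 7*(-⅛*6 - 7) = 14 - 7*(-¾ - 7) = 14 - 7*(-31/4) = 14 + 217/4 = 273/4 ≈ 68.250)
s + 338*P(-22, -13) = 273/4 + 338*(-20) = 273/4 - 6760 = -26767/4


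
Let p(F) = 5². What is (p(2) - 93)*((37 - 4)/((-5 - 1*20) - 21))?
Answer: 1122/23 ≈ 48.783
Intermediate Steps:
p(F) = 25
(p(2) - 93)*((37 - 4)/((-5 - 1*20) - 21)) = (25 - 93)*((37 - 4)/((-5 - 1*20) - 21)) = -2244/((-5 - 20) - 21) = -2244/(-25 - 21) = -2244/(-46) = -2244*(-1)/46 = -68*(-33/46) = 1122/23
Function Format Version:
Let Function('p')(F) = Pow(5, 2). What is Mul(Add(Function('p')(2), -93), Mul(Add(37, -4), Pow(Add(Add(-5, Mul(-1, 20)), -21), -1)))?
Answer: Rational(1122, 23) ≈ 48.783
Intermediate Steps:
Function('p')(F) = 25
Mul(Add(Function('p')(2), -93), Mul(Add(37, -4), Pow(Add(Add(-5, Mul(-1, 20)), -21), -1))) = Mul(Add(25, -93), Mul(Add(37, -4), Pow(Add(Add(-5, Mul(-1, 20)), -21), -1))) = Mul(-68, Mul(33, Pow(Add(Add(-5, -20), -21), -1))) = Mul(-68, Mul(33, Pow(Add(-25, -21), -1))) = Mul(-68, Mul(33, Pow(-46, -1))) = Mul(-68, Mul(33, Rational(-1, 46))) = Mul(-68, Rational(-33, 46)) = Rational(1122, 23)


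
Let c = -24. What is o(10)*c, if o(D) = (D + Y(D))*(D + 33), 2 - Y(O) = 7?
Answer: -5160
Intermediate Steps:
Y(O) = -5 (Y(O) = 2 - 1*7 = 2 - 7 = -5)
o(D) = (-5 + D)*(33 + D) (o(D) = (D - 5)*(D + 33) = (-5 + D)*(33 + D))
o(10)*c = (-165 + 10² + 28*10)*(-24) = (-165 + 100 + 280)*(-24) = 215*(-24) = -5160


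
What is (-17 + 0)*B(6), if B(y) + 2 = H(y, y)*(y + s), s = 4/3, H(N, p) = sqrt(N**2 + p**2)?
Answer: 34 - 748*sqrt(2) ≈ -1023.8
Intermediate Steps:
s = 4/3 (s = 4*(1/3) = 4/3 ≈ 1.3333)
B(y) = -2 + sqrt(2)*sqrt(y**2)*(4/3 + y) (B(y) = -2 + sqrt(y**2 + y**2)*(y + 4/3) = -2 + sqrt(2*y**2)*(4/3 + y) = -2 + (sqrt(2)*sqrt(y**2))*(4/3 + y) = -2 + sqrt(2)*sqrt(y**2)*(4/3 + y))
(-17 + 0)*B(6) = (-17 + 0)*(-2 + 4*sqrt(2)*sqrt(6**2)/3 + 6*sqrt(2)*sqrt(6**2)) = -17*(-2 + 4*sqrt(2)*sqrt(36)/3 + 6*sqrt(2)*sqrt(36)) = -17*(-2 + (4/3)*sqrt(2)*6 + 6*sqrt(2)*6) = -17*(-2 + 8*sqrt(2) + 36*sqrt(2)) = -17*(-2 + 44*sqrt(2)) = 34 - 748*sqrt(2)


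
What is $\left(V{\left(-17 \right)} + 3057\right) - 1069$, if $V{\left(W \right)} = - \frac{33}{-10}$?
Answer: $\frac{19913}{10} \approx 1991.3$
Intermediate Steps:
$V{\left(W \right)} = \frac{33}{10}$ ($V{\left(W \right)} = \left(-33\right) \left(- \frac{1}{10}\right) = \frac{33}{10}$)
$\left(V{\left(-17 \right)} + 3057\right) - 1069 = \left(\frac{33}{10} + 3057\right) - 1069 = \frac{30603}{10} - 1069 = \frac{19913}{10}$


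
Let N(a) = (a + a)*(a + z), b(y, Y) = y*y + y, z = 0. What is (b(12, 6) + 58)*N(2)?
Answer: 1712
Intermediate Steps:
b(y, Y) = y + y² (b(y, Y) = y² + y = y + y²)
N(a) = 2*a² (N(a) = (a + a)*(a + 0) = (2*a)*a = 2*a²)
(b(12, 6) + 58)*N(2) = (12*(1 + 12) + 58)*(2*2²) = (12*13 + 58)*(2*4) = (156 + 58)*8 = 214*8 = 1712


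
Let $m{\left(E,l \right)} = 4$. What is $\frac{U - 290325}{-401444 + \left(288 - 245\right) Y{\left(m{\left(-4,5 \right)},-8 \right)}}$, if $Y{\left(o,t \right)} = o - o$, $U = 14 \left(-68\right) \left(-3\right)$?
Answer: $\frac{287469}{401444} \approx 0.71609$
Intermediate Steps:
$U = 2856$ ($U = \left(-952\right) \left(-3\right) = 2856$)
$Y{\left(o,t \right)} = 0$
$\frac{U - 290325}{-401444 + \left(288 - 245\right) Y{\left(m{\left(-4,5 \right)},-8 \right)}} = \frac{2856 - 290325}{-401444 + \left(288 - 245\right) 0} = - \frac{287469}{-401444 + 43 \cdot 0} = - \frac{287469}{-401444 + 0} = - \frac{287469}{-401444} = \left(-287469\right) \left(- \frac{1}{401444}\right) = \frac{287469}{401444}$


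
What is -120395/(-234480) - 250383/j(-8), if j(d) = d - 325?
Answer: 435184425/578384 ≈ 752.41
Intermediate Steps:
j(d) = -325 + d
-120395/(-234480) - 250383/j(-8) = -120395/(-234480) - 250383/(-325 - 8) = -120395*(-1/234480) - 250383/(-333) = 24079/46896 - 250383*(-1/333) = 24079/46896 + 83461/111 = 435184425/578384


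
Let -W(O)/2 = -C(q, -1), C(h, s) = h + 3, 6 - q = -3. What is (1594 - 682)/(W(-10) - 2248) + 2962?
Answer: 411661/139 ≈ 2961.6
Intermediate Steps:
q = 9 (q = 6 - 1*(-3) = 6 + 3 = 9)
C(h, s) = 3 + h
W(O) = 24 (W(O) = -(-2)*(3 + 9) = -(-2)*12 = -2*(-12) = 24)
(1594 - 682)/(W(-10) - 2248) + 2962 = (1594 - 682)/(24 - 2248) + 2962 = 912/(-2224) + 2962 = 912*(-1/2224) + 2962 = -57/139 + 2962 = 411661/139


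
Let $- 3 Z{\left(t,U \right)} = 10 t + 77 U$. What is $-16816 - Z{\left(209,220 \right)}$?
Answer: $- \frac{31418}{3} \approx -10473.0$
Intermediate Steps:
$Z{\left(t,U \right)} = - \frac{77 U}{3} - \frac{10 t}{3}$ ($Z{\left(t,U \right)} = - \frac{10 t + 77 U}{3} = - \frac{77 U}{3} - \frac{10 t}{3}$)
$-16816 - Z{\left(209,220 \right)} = -16816 - \left(\left(- \frac{77}{3}\right) 220 - \frac{2090}{3}\right) = -16816 - \left(- \frac{16940}{3} - \frac{2090}{3}\right) = -16816 - - \frac{19030}{3} = -16816 + \frac{19030}{3} = - \frac{31418}{3}$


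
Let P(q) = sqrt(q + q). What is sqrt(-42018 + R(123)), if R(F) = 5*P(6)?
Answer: sqrt(-42018 + 10*sqrt(3)) ≈ 204.94*I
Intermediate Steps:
P(q) = sqrt(2)*sqrt(q) (P(q) = sqrt(2*q) = sqrt(2)*sqrt(q))
R(F) = 10*sqrt(3) (R(F) = 5*(sqrt(2)*sqrt(6)) = 5*(2*sqrt(3)) = 10*sqrt(3))
sqrt(-42018 + R(123)) = sqrt(-42018 + 10*sqrt(3))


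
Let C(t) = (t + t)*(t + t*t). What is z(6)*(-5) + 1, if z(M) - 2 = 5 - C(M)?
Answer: 2486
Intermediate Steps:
C(t) = 2*t*(t + t**2) (C(t) = (2*t)*(t + t**2) = 2*t*(t + t**2))
z(M) = 7 - 2*M**2*(1 + M) (z(M) = 2 + (5 - 2*M**2*(1 + M)) = 7 - 2*M**2*(1 + M))
z(6)*(-5) + 1 = (7 - 2*6**2*(1 + 6))*(-5) + 1 = (7 - 2*36*7)*(-5) + 1 = (7 - 504)*(-5) + 1 = -497*(-5) + 1 = 2485 + 1 = 2486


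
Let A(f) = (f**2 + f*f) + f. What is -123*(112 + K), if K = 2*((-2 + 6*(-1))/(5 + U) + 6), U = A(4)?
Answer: -15204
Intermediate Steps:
A(f) = f + 2*f**2 (A(f) = (f**2 + f**2) + f = 2*f**2 + f = f + 2*f**2)
U = 36 (U = 4*(1 + 2*4) = 4*(1 + 8) = 4*9 = 36)
K = 476/41 (K = 2*((-2 + 6*(-1))/(5 + 36) + 6) = 2*((-2 - 6)/41 + 6) = 2*(-8*1/41 + 6) = 2*(-8/41 + 6) = 2*(238/41) = 476/41 ≈ 11.610)
-123*(112 + K) = -123*(112 + 476/41) = -123*5068/41 = -15204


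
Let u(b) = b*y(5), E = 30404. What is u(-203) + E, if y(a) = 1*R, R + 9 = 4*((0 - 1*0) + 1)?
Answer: 31419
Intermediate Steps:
R = -5 (R = -9 + 4*((0 - 1*0) + 1) = -9 + 4*((0 + 0) + 1) = -9 + 4*(0 + 1) = -9 + 4*1 = -9 + 4 = -5)
y(a) = -5 (y(a) = 1*(-5) = -5)
u(b) = -5*b (u(b) = b*(-5) = -5*b)
u(-203) + E = -5*(-203) + 30404 = 1015 + 30404 = 31419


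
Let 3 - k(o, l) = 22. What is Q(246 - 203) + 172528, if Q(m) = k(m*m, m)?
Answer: 172509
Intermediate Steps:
k(o, l) = -19 (k(o, l) = 3 - 1*22 = 3 - 22 = -19)
Q(m) = -19
Q(246 - 203) + 172528 = -19 + 172528 = 172509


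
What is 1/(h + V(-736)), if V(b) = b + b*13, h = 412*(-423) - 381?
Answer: -1/184961 ≈ -5.4065e-6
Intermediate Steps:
h = -174657 (h = -174276 - 381 = -174657)
V(b) = 14*b (V(b) = b + 13*b = 14*b)
1/(h + V(-736)) = 1/(-174657 + 14*(-736)) = 1/(-174657 - 10304) = 1/(-184961) = -1/184961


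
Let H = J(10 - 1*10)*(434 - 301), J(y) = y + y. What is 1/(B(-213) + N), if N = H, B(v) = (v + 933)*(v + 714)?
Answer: 1/360720 ≈ 2.7722e-6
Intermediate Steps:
J(y) = 2*y
B(v) = (714 + v)*(933 + v) (B(v) = (933 + v)*(714 + v) = (714 + v)*(933 + v))
H = 0 (H = (2*(10 - 1*10))*(434 - 301) = (2*(10 - 10))*133 = (2*0)*133 = 0*133 = 0)
N = 0
1/(B(-213) + N) = 1/((666162 + (-213)**2 + 1647*(-213)) + 0) = 1/((666162 + 45369 - 350811) + 0) = 1/(360720 + 0) = 1/360720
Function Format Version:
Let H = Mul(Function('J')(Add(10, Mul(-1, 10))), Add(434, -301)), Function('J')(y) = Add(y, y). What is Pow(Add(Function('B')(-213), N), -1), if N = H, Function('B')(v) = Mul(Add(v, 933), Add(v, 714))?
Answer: Rational(1, 360720) ≈ 2.7722e-6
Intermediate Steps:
Function('J')(y) = Mul(2, y)
Function('B')(v) = Mul(Add(714, v), Add(933, v)) (Function('B')(v) = Mul(Add(933, v), Add(714, v)) = Mul(Add(714, v), Add(933, v)))
H = 0 (H = Mul(Mul(2, Add(10, Mul(-1, 10))), Add(434, -301)) = Mul(Mul(2, Add(10, -10)), 133) = Mul(Mul(2, 0), 133) = Mul(0, 133) = 0)
N = 0
Pow(Add(Function('B')(-213), N), -1) = Pow(Add(Add(666162, Pow(-213, 2), Mul(1647, -213)), 0), -1) = Pow(Add(Add(666162, 45369, -350811), 0), -1) = Pow(Add(360720, 0), -1) = Pow(360720, -1) = Rational(1, 360720)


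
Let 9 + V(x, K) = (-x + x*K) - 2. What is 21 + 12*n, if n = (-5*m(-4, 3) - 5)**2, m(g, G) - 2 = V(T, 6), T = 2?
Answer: 1221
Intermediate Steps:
V(x, K) = -11 - x + K*x (V(x, K) = -9 + ((-x + x*K) - 2) = -9 + ((-x + K*x) - 2) = -9 + (-2 - x + K*x) = -11 - x + K*x)
m(g, G) = 1 (m(g, G) = 2 + (-11 - 1*2 + 6*2) = 2 + (-11 - 2 + 12) = 2 - 1 = 1)
n = 100 (n = (-5*1 - 5)**2 = (-5 - 5)**2 = (-10)**2 = 100)
21 + 12*n = 21 + 12*100 = 21 + 1200 = 1221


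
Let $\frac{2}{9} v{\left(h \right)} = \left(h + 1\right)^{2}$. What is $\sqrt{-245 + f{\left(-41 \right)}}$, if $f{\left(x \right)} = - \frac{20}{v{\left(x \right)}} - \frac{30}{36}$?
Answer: $\frac{i \sqrt{885010}}{60} \approx 15.679 i$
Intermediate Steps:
$v{\left(h \right)} = \frac{9 \left(1 + h\right)^{2}}{2}$ ($v{\left(h \right)} = \frac{9 \left(h + 1\right)^{2}}{2} = \frac{9 \left(1 + h\right)^{2}}{2}$)
$f{\left(x \right)} = - \frac{5}{6} - \frac{40}{9 \left(1 + x\right)^{2}}$ ($f{\left(x \right)} = - \frac{20}{\frac{9}{2} \left(1 + x\right)^{2}} - \frac{30}{36} = - 20 \frac{2}{9 \left(1 + x\right)^{2}} - \frac{5}{6} = - \frac{40}{9 \left(1 + x\right)^{2}} - \frac{5}{6} = - \frac{5}{6} - \frac{40}{9 \left(1 + x\right)^{2}}$)
$\sqrt{-245 + f{\left(-41 \right)}} = \sqrt{-245 - \left(\frac{5}{6} + \frac{40}{9 \left(1 - 41\right)^{2}}\right)} = \sqrt{-245 - \left(\frac{5}{6} + \frac{40}{9 \cdot 1600}\right)} = \sqrt{-245 - \frac{301}{360}} = \sqrt{- \frac{88501}{360}} = \frac{i \sqrt{885010}}{60}$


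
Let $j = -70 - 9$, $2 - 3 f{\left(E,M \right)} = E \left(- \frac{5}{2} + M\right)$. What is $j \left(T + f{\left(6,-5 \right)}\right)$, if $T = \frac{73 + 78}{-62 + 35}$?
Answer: $- \frac{21488}{27} \approx -795.85$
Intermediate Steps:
$f{\left(E,M \right)} = \frac{2}{3} - \frac{E \left(- \frac{5}{2} + M\right)}{3}$
$j = -79$ ($j = -70 - 9 = -79$)
$T = - \frac{151}{27}$ ($T = \frac{151}{-27} = 151 \left(- \frac{1}{27}\right) = - \frac{151}{27} \approx -5.5926$)
$j \left(T + f{\left(6,-5 \right)}\right) = - 79 \left(- \frac{151}{27} + \left(\frac{2}{3} + \frac{5}{6} \cdot 6 - 2 \left(-5\right)\right)\right) = - 79 \left(- \frac{151}{27} + \left(\frac{2}{3} + 5 + 10\right)\right) = - 79 \left(- \frac{151}{27} + \frac{47}{3}\right) = \left(-79\right) \frac{272}{27} = - \frac{21488}{27}$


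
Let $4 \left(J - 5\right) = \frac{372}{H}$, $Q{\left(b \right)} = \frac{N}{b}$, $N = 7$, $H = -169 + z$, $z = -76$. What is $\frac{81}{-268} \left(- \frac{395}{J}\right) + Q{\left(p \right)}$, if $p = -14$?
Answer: $\frac{7687087}{303376} \approx 25.338$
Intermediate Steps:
$H = -245$ ($H = -169 - 76 = -245$)
$Q{\left(b \right)} = \frac{7}{b}$
$J = \frac{1132}{245}$ ($J = 5 + \frac{372 \frac{1}{-245}}{4} = 5 + \frac{372 \left(- \frac{1}{245}\right)}{4} = 5 + \frac{1}{4} \left(- \frac{372}{245}\right) = 5 - \frac{93}{245} = \frac{1132}{245} \approx 4.6204$)
$\frac{81}{-268} \left(- \frac{395}{J}\right) + Q{\left(p \right)} = \frac{81}{-268} \left(- \frac{395}{\frac{1132}{245}}\right) + \frac{7}{-14} = 81 \left(- \frac{1}{268}\right) \left(\left(-395\right) \frac{245}{1132}\right) + 7 \left(- \frac{1}{14}\right) = \left(- \frac{81}{268}\right) \left(- \frac{96775}{1132}\right) - \frac{1}{2} = \frac{7838775}{303376} - \frac{1}{2} = \frac{7687087}{303376}$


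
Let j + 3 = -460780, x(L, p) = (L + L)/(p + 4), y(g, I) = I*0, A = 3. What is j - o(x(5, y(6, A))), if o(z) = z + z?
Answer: -460788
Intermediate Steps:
y(g, I) = 0
x(L, p) = 2*L/(4 + p) (x(L, p) = (2*L)/(4 + p) = 2*L/(4 + p))
o(z) = 2*z
j = -460783 (j = -3 - 460780 = -460783)
j - o(x(5, y(6, A))) = -460783 - 2*2*5/(4 + 0) = -460783 - 2*2*5/4 = -460783 - 2*2*5*(¼) = -460783 - 2*5/2 = -460783 - 1*5 = -460783 - 5 = -460788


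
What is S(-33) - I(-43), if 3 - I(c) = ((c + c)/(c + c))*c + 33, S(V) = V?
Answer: -46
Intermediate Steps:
I(c) = -30 - c (I(c) = 3 - (((c + c)/(c + c))*c + 33) = 3 - (((2*c)/((2*c)))*c + 33) = 3 - (((2*c)*(1/(2*c)))*c + 33) = 3 - (1*c + 33) = 3 - (c + 33) = 3 - (33 + c) = 3 + (-33 - c) = -30 - c)
S(-33) - I(-43) = -33 - (-30 - 1*(-43)) = -33 - (-30 + 43) = -33 - 1*13 = -33 - 13 = -46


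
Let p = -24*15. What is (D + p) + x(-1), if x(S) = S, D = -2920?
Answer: -3281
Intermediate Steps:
p = -360
(D + p) + x(-1) = (-2920 - 360) - 1 = -3280 - 1 = -3281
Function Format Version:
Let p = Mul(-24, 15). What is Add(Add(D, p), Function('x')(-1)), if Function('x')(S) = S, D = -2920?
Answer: -3281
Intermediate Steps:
p = -360
Add(Add(D, p), Function('x')(-1)) = Add(Add(-2920, -360), -1) = Add(-3280, -1) = -3281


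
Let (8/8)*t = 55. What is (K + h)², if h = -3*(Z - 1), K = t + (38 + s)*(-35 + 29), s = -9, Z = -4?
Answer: 10816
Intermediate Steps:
t = 55
K = -119 (K = 55 + (38 - 9)*(-35 + 29) = 55 + 29*(-6) = 55 - 174 = -119)
h = 15 (h = -3*(-4 - 1) = -3*(-5) = 15)
(K + h)² = (-119 + 15)² = (-104)² = 10816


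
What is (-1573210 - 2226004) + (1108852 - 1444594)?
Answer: -4134956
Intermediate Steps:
(-1573210 - 2226004) + (1108852 - 1444594) = -3799214 - 335742 = -4134956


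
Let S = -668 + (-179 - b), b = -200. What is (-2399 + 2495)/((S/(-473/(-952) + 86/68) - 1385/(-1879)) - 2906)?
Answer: -302503968/10312083329 ≈ -0.029335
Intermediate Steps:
S = -647 (S = -668 + (-179 - 1*(-200)) = -668 + (-179 + 200) = -668 + 21 = -647)
(-2399 + 2495)/((S/(-473/(-952) + 86/68) - 1385/(-1879)) - 2906) = (-2399 + 2495)/((-647/(-473/(-952) + 86/68) - 1385/(-1879)) - 2906) = 96/((-647/(-473*(-1/952) + 86*(1/68)) - 1385*(-1/1879)) - 2906) = 96/((-647/(473/952 + 43/34) + 1385/1879) - 2906) = 96/((-647/1677/952 + 1385/1879) - 2906) = 96/((-647*952/1677 + 1385/1879) - 2906) = 96/((-615944/1677 + 1385/1879) - 2906) = 96/(-1155036131/3151083 - 2906) = 96/(-10312083329/3151083) = 96*(-3151083/10312083329) = -302503968/10312083329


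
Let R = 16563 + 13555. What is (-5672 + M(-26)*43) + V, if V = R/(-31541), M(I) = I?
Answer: -214193508/31541 ≈ -6791.0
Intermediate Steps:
R = 30118
V = -30118/31541 (V = 30118/(-31541) = 30118*(-1/31541) = -30118/31541 ≈ -0.95488)
(-5672 + M(-26)*43) + V = (-5672 - 26*43) - 30118/31541 = (-5672 - 1118) - 30118/31541 = -6790 - 30118/31541 = -214193508/31541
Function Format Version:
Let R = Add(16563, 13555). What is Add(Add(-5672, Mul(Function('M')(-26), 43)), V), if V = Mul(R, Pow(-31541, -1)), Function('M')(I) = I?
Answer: Rational(-214193508, 31541) ≈ -6791.0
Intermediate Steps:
R = 30118
V = Rational(-30118, 31541) (V = Mul(30118, Pow(-31541, -1)) = Mul(30118, Rational(-1, 31541)) = Rational(-30118, 31541) ≈ -0.95488)
Add(Add(-5672, Mul(Function('M')(-26), 43)), V) = Add(Add(-5672, Mul(-26, 43)), Rational(-30118, 31541)) = Add(Add(-5672, -1118), Rational(-30118, 31541)) = Add(-6790, Rational(-30118, 31541)) = Rational(-214193508, 31541)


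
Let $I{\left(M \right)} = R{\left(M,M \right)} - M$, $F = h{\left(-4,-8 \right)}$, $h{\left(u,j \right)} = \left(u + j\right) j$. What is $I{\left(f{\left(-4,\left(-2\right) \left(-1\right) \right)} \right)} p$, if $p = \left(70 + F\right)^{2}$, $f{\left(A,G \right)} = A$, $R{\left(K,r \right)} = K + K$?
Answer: $-110224$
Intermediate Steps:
$R{\left(K,r \right)} = 2 K$
$h{\left(u,j \right)} = j \left(j + u\right)$ ($h{\left(u,j \right)} = \left(j + u\right) j = j \left(j + u\right)$)
$F = 96$ ($F = - 8 \left(-8 - 4\right) = \left(-8\right) \left(-12\right) = 96$)
$p = 27556$ ($p = \left(70 + 96\right)^{2} = 166^{2} = 27556$)
$I{\left(M \right)} = M$ ($I{\left(M \right)} = 2 M - M = M$)
$I{\left(f{\left(-4,\left(-2\right) \left(-1\right) \right)} \right)} p = \left(-4\right) 27556 = -110224$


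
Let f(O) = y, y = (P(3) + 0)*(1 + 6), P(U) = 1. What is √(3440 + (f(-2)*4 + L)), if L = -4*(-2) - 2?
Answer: 3*√386 ≈ 58.941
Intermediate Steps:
L = 6 (L = 8 - 2 = 6)
y = 7 (y = (1 + 0)*(1 + 6) = 1*7 = 7)
f(O) = 7
√(3440 + (f(-2)*4 + L)) = √(3440 + (7*4 + 6)) = √(3440 + (28 + 6)) = √(3440 + 34) = √3474 = 3*√386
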